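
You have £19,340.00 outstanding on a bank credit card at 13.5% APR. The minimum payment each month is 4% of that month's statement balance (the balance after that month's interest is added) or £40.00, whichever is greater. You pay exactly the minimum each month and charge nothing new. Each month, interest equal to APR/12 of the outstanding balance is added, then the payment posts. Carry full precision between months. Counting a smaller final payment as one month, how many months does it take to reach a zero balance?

Monthly rate r = 13.5%/12 = 1.125% = 0.01125.
While 4% of the post-interest balance exceeds £40.00, each month B ← (B·(1+r))·(1 − 0.04), i.e. B shrinks by the factor (1+r)·0.96 = 0.9708.
This holds for months 1–101. Entering month 102 the balance is £969.53; 4% of the post-interest balance is now below £40.00, so the flat £40.00 minimum applies from here.
From month 102 a fixed £40.00 at rate r clears £969.53 in 29 more payments. Total: 101 + 29 = 130 months.

130 months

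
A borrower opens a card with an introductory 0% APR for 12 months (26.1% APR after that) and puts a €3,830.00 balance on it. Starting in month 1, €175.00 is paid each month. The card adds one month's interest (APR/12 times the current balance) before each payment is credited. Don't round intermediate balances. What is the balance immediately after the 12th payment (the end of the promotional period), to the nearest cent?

Promo months 1–12 at r₀ = 0%/12 = 0; months 13+ at r₁ = 26.1%/12 = 0.02175.
After month 12 (no interest yet): B = €3,830.00 − 12·€175.00 = €1,730.00.

€1,730.00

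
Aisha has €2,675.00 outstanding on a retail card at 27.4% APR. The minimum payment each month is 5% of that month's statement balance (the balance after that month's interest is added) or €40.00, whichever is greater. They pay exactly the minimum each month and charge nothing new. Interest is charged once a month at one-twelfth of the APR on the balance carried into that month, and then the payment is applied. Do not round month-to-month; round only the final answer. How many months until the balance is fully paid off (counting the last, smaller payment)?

Monthly rate r = 27.4%/12 = 2.28333% = 0.0228333.
While 5% of the post-interest balance exceeds €40.00, each month B ← (B·(1+r))·(1 − 0.05), i.e. B shrinks by the factor (1+r)·0.95 = 0.97169.
This holds for months 1–43. Entering month 44 the balance is €778.12; 5% of the post-interest balance is now below €40.00, so the flat €40.00 minimum applies from here.
From month 44 a fixed €40.00 at rate r clears €778.12 in 27 more payments. Total: 43 + 27 = 70 months.

70 months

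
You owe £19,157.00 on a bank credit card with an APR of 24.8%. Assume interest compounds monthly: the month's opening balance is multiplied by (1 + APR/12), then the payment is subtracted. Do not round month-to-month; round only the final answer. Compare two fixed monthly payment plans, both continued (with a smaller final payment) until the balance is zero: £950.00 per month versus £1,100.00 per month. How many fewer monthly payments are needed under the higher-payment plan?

5 fewer payments

Monthly rate r = 24.8%/12 = 2.06667% = 0.0206667.
At £950.00/mo: n = ⌈−ln(1 − rB₀/P)/ln(1+r)⌉ = 27 payments (last £340.37); total interest = total paid − £19,157.00 = £5,883.37.
At £1,100.00/mo: 22 payments (last £893.56); total interest £4,836.56.
Payments saved = 27 − 22 = 5.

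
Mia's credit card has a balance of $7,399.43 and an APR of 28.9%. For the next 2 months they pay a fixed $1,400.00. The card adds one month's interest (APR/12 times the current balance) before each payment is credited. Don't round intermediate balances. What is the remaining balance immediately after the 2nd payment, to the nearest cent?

$4,926.41

Monthly rate r = 28.9%/12 = 2.40833% = 0.0240833.
Each month: B ← B·(1+r) − $1,400.00.
Month 1: interest $178.20; balance after payment $6,177.63.
Month 2: interest $148.78; balance after payment $4,926.41.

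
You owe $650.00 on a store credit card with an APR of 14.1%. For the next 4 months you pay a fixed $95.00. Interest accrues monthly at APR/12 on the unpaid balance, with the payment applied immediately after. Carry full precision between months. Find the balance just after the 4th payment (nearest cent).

$294.34

Monthly rate r = 14.1%/12 = 1.175% = 0.01175.
Each month: B ← B·(1+r) − $95.00.
Month 1: interest $7.64; balance after payment $562.64.
Month 2: interest $6.61; balance after payment $474.25.
Month 3: interest $5.57; balance after payment $384.82.
Month 4: interest $4.52; balance after payment $294.34.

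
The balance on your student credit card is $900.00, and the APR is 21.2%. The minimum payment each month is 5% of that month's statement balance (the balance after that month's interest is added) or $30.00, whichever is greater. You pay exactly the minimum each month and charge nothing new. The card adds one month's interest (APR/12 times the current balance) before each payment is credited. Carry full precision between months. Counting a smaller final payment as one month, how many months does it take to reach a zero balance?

37 months

Monthly rate r = 21.2%/12 = 1.76667% = 0.0176667.
While 5% of the post-interest balance exceeds $30.00, each month B ← (B·(1+r))·(1 − 0.05), i.e. B shrinks by the factor (1+r)·0.95 = 0.96678.
This holds for months 1–13. Entering month 14 the balance is $580.12; 5% of the post-interest balance is now below $30.00, so the flat $30.00 minimum applies from here.
From month 14 a fixed $30.00 at rate r clears $580.12 in 24 more payments. Total: 13 + 24 = 37 months.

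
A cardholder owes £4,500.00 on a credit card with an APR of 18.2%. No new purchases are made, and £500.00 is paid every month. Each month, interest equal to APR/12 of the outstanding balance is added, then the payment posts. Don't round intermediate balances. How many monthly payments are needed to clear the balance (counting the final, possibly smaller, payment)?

Monthly rate r = 18.2%/12 = 1.51667% = 0.0151667.
Recurrence: B ← B·(1+r) − £500.00.
Month 1: interest £68.25; balance after payment £4,068.25.
Month 2: interest £61.70; balance after payment £3,629.95.
Closed form: n = −ln(1 − rB₀/P)/ln(1+r) = −ln(0.8635)/ln(1.01517) ≈ 9.750, so the balance reaches zero during payment 10.

10 payments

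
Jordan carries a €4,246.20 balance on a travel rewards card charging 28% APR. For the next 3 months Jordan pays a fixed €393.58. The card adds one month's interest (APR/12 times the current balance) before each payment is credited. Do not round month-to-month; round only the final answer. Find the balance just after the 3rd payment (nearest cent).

Monthly rate r = 28%/12 = 2.33333% = 0.0233333.
Each month: B ← B·(1+r) − €393.58.
Month 1: interest €99.08; balance after payment €3,951.70.
Month 2: interest €92.21; balance after payment €3,650.32.
Month 3: interest €85.17; balance after payment €3,341.92.

€3,341.92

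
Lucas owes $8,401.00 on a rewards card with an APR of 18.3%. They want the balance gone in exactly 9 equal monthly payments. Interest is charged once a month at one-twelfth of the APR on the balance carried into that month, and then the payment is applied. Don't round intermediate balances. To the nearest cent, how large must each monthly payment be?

$1,006.06

Monthly rate r = 18.3%/12 = 1.525% = 0.01525.
Level-payment amortization: P = B₀·r / (1 − (1+r)^(−n)) = 8401.00·0.01525 / (1 − 1.01525^(−9)).
Denominator 1 − (1+r)^(−9) = 0.127344126.
P = 128.115 / 0.127344126 ≈ 1006.06.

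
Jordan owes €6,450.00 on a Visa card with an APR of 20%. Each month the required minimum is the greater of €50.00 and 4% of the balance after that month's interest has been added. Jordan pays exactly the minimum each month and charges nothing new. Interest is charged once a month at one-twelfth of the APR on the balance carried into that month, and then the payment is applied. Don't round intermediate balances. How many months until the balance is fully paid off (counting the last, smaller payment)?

Monthly rate r = 20%/12 = 1.66667% = 0.0166667.
While 4% of the post-interest balance exceeds €50.00, each month B ← (B·(1+r))·(1 − 0.04), i.e. B shrinks by the factor (1+r)·0.96 = 0.976.
This holds for months 1–69. Entering month 70 the balance is €1,206.69; 4% of the post-interest balance is now below €50.00, so the flat €50.00 minimum applies from here.
From month 70 a fixed €50.00 at rate r clears €1,206.69 in 32 more payments. Total: 69 + 32 = 101 months.

101 months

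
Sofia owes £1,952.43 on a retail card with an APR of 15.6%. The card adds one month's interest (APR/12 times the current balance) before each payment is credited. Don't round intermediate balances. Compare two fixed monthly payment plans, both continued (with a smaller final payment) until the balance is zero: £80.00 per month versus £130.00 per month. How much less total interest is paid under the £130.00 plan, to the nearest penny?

Monthly rate r = 15.6%/12 = 1.3% = 0.013.
At £80.00/mo: n = ⌈−ln(1 − rB₀/P)/ln(1+r)⌉ = 30 payments (last £44.01); total interest = total paid − £1,952.43 = £411.58.
At £130.00/mo: 17 payments (last £106.36); total interest £233.93.
Interest saved = £411.58 − £233.93 = £177.65.

£177.65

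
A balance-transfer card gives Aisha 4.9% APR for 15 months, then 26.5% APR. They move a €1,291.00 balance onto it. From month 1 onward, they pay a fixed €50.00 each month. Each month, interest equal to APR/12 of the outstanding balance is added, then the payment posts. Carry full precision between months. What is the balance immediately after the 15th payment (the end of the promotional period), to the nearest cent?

Promo months 1–15 at r₀ = 4.9%/12 = 0.00408333; months 16+ at r₁ = 26.5%/12 = 0.0220833.
After month 15: iterate B ← B·(1+r₀) − €50.00 for 15 months → €600.55.

€600.55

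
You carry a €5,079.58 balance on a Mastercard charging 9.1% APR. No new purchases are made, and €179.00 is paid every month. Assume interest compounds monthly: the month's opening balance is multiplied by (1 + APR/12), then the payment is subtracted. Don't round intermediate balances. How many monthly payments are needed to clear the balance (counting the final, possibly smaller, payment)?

33 payments

Monthly rate r = 9.1%/12 = 0.758333% = 0.00758333.
Recurrence: B ← B·(1+r) − €179.00.
Month 1: interest €38.52; balance after payment €4,939.10.
Month 2: interest €37.45; balance after payment €4,797.55.
Closed form: n = −ln(1 − rB₀/P)/ln(1+r) = −ln(0.7848)/ln(1.00758) ≈ 32.076, so the balance reaches zero during payment 33.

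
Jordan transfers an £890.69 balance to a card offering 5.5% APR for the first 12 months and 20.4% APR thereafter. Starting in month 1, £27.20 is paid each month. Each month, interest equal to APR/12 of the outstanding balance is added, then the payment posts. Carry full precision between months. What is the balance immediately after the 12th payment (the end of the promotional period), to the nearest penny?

£606.18

Promo months 1–12 at r₀ = 5.5%/12 = 0.00458333; months 13+ at r₁ = 20.4%/12 = 0.017.
After month 12: iterate B ← B·(1+r₀) − £27.20 for 12 months → £606.18.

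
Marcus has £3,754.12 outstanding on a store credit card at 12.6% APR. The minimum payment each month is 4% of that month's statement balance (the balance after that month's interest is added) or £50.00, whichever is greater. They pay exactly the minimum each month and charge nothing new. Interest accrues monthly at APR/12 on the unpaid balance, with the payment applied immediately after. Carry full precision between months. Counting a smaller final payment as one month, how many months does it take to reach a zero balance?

Monthly rate r = 12.6%/12 = 1.05% = 0.0105.
While 4% of the post-interest balance exceeds £50.00, each month B ← (B·(1+r))·(1 − 0.04), i.e. B shrinks by the factor (1+r)·0.96 = 0.97008.
This holds for months 1–37. Entering month 38 the balance is £1,220.08; 4% of the post-interest balance is now below £50.00, so the flat £50.00 minimum applies from here.
From month 38 a fixed £50.00 at rate r clears £1,220.08 in 29 more payments. Total: 37 + 29 = 66 months.

66 months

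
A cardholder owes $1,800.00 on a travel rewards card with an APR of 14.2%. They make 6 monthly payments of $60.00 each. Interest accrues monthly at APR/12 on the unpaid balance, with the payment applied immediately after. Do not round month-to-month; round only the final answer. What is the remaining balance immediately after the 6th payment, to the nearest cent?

Monthly rate r = 14.2%/12 = 1.18333% = 0.0118333.
Each month: B ← B·(1+r) − $60.00.
Month 1: interest $21.30; balance after payment $1,761.30.
Month 2: interest $20.84; balance after payment $1,722.14.
Month 3: interest $20.38; balance after payment $1,682.52.
Month 4: interest $19.91; balance after payment $1,642.43.
Month 5: interest $19.44; balance after payment $1,601.87.
Month 6: interest $18.96; balance after payment $1,560.82.

$1,560.82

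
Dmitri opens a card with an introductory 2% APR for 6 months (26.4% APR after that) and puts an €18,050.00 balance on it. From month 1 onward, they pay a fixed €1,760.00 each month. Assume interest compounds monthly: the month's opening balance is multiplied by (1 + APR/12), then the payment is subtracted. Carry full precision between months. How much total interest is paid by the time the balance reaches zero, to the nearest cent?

€618.07

Promo months 1–6 at r₀ = 2%/12 = 0.00166667; months 7+ at r₁ = 26.4%/12 = 0.022.
After month 6: iterate B ← B·(1+r₀) − €1,760.00 for 6 months → €7,627.16.
Then at r₁ with €1,760.00/mo: n₂ = −ln(1 − r₁·B/P)/ln(1+r₁) ≈ 4.60 → 5 more payments.
Total paid = 10·€1,760.00 + €1,068.07 = €18,668.07; interest = €18,668.07 − €18,050.00 = €618.07.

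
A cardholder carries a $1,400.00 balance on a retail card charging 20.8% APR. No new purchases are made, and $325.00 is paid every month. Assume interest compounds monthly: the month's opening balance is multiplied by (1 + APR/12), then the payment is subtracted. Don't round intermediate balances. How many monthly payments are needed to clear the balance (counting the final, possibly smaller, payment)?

Monthly rate r = 20.8%/12 = 1.73333% = 0.0173333.
Recurrence: B ← B·(1+r) − $325.00.
Month 1: interest $24.27; balance after payment $1,099.27.
Month 2: interest $19.05; balance after payment $793.32.
Month 3: interest $13.75; balance after payment $482.07.
Month 4: interest $8.36; balance after payment $165.43.
Month 5: interest $2.87; balance after payment $0.00.

5 payments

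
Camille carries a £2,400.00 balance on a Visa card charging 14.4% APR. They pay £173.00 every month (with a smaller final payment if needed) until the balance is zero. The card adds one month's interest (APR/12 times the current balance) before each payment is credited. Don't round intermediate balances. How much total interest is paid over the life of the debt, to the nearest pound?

£241

Monthly rate r = 14.4%/12 = 1.2% = 0.012.
Payoff takes n = ⌈−ln(1 − rB₀/P)/ln(1+r)⌉ = ⌈15.265⌉ = 16 payments; the last is £46.06.
Total paid = 15·£173.00 + £46.06 = £2,641.06.
Total interest = total paid − principal = £2,641.06 − £2,400.00 = £241.06.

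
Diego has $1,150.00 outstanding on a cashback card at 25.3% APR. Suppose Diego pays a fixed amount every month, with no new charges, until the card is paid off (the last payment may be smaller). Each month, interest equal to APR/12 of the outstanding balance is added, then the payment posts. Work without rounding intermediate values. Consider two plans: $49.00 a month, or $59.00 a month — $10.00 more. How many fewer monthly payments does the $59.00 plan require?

7 fewer payments

Monthly rate r = 25.3%/12 = 2.10833% = 0.0210833.
At $49.00/mo: n = ⌈−ln(1 − rB₀/P)/ln(1+r)⌉ = 33 payments (last $35.74); total interest = total paid − $1,150.00 = $453.74.
At $59.00/mo: 26 payments (last $21.73); total interest $346.73.
Payments saved = 33 − 26 = 7.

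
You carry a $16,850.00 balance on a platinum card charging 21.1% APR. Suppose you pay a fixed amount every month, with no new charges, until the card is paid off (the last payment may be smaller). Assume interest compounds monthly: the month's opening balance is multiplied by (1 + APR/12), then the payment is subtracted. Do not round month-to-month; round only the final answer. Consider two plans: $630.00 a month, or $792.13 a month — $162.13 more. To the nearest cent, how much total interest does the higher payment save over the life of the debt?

$1,678.00

Monthly rate r = 21.1%/12 = 1.75833% = 0.0175833.
At $630.00/mo: n = ⌈−ln(1 − rB₀/P)/ln(1+r)⌉ = 37 payments (last $287.46); total interest = total paid − $16,850.00 = $6,117.46.
At $792.13/mo: 27 payments (last $694.08); total interest $4,439.46.
Interest saved = $6,117.46 − $4,439.46 = $1,678.00.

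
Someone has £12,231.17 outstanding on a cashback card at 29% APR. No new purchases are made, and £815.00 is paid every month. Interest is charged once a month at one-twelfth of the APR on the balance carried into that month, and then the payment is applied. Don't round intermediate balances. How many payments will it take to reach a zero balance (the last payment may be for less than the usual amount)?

Monthly rate r = 29%/12 = 2.41667% = 0.0241667.
Recurrence: B ← B·(1+r) − £815.00.
Month 1: interest £295.59; balance after payment £11,711.76.
Month 2: interest £283.03; balance after payment £11,179.79.
Closed form: n = −ln(1 − rB₀/P)/ln(1+r) = −ln(0.63732)/ln(1.02417) ≈ 18.865, so the balance reaches zero during payment 19.

19 payments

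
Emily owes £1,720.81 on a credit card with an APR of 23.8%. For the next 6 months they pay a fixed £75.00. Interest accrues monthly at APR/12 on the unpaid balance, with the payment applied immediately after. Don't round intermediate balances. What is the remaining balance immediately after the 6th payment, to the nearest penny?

£1,463.10

Monthly rate r = 23.8%/12 = 1.98333% = 0.0198333.
Each month: B ← B·(1+r) − £75.00.
Month 1: interest £34.13; balance after payment £1,679.94.
Month 2: interest £33.32; balance after payment £1,638.26.
Month 3: interest £32.49; balance after payment £1,595.75.
Month 4: interest £31.65; balance after payment £1,552.40.
Month 5: interest £30.79; balance after payment £1,508.19.
Month 6: interest £29.91; balance after payment £1,463.10.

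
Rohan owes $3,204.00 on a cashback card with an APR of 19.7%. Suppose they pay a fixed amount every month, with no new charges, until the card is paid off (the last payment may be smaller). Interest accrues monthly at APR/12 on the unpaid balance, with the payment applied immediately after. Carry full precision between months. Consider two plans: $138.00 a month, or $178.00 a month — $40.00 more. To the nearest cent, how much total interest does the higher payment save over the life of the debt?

$238.08

Monthly rate r = 19.7%/12 = 1.64167% = 0.0164167.
At $138.00/mo: n = ⌈−ln(1 − rB₀/P)/ln(1+r)⌉ = 30 payments (last $65.35); total interest = total paid − $3,204.00 = $863.35.
At $178.00/mo: 22 payments (last $91.27); total interest $625.27.
Interest saved = $863.35 − $625.27 = $238.08.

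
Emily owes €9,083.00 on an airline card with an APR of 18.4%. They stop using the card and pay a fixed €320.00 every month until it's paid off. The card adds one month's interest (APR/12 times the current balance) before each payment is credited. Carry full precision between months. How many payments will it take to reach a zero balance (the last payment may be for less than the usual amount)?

Monthly rate r = 18.4%/12 = 1.53333% = 0.0153333.
Recurrence: B ← B·(1+r) − €320.00.
Month 1: interest €139.27; balance after payment €8,902.27.
Month 2: interest €136.50; balance after payment €8,718.77.
Closed form: n = −ln(1 − rB₀/P)/ln(1+r) = −ln(0.56477)/ln(1.01533) ≈ 37.546, so the balance reaches zero during payment 38.

38 months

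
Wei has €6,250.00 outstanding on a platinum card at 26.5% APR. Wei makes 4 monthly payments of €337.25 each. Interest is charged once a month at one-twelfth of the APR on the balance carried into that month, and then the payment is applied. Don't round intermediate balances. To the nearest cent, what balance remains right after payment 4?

Monthly rate r = 26.5%/12 = 2.20833% = 0.0220833.
Each month: B ← B·(1+r) − €337.25.
Month 1: interest €138.02; balance after payment €6,050.77.
Month 2: interest €133.62; balance after payment €5,847.14.
Month 3: interest €129.12; balance after payment €5,639.02.
Month 4: interest €124.53; balance after payment €5,426.29.

€5,426.29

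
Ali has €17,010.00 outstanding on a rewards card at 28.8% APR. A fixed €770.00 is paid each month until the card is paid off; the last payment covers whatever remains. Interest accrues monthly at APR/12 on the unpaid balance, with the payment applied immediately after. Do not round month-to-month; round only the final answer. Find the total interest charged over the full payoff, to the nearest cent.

Monthly rate r = 28.8%/12 = 2.4% = 0.024.
Payoff takes n = ⌈−ln(1 − rB₀/P)/ln(1+r)⌉ = ⌈31.852⌉ = 32 payments; the last is €656.89.
Total paid = 31·€770.00 + €656.89 = €24,526.89.
Total interest = total paid − principal = €24,526.89 − €17,010.00 = €7,516.89.

€7,516.89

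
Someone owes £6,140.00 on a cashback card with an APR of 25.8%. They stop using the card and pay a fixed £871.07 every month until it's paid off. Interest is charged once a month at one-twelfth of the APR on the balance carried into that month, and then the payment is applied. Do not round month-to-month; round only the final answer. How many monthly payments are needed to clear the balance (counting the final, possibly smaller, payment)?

8 months

Monthly rate r = 25.8%/12 = 2.15% = 0.0215.
Recurrence: B ← B·(1+r) − £871.07.
Month 1: interest £132.01; balance after payment £5,400.94.
Month 2: interest £116.12; balance after payment £4,645.99.
Closed form: n = −ln(1 − rB₀/P)/ln(1+r) = −ln(0.84845)/ln(1.0215) ≈ 7.726, so the balance reaches zero during payment 8.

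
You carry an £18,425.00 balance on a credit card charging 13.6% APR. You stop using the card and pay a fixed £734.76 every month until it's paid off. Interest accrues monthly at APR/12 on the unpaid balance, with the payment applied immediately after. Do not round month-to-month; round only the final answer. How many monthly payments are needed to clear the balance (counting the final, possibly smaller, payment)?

Monthly rate r = 13.6%/12 = 1.13333% = 0.0113333.
Recurrence: B ← B·(1+r) − £734.76.
Month 1: interest £208.82; balance after payment £17,899.06.
Month 2: interest £202.86; balance after payment £17,367.15.
Closed form: n = −ln(1 − rB₀/P)/ln(1+r) = −ln(0.7158)/ln(1.01133) ≈ 29.668, so the balance reaches zero during payment 30.

30 months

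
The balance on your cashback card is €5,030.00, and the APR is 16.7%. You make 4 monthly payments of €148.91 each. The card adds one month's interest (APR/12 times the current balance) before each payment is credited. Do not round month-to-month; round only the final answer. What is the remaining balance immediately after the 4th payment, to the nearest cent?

Monthly rate r = 16.7%/12 = 1.39167% = 0.0139167.
Each month: B ← B·(1+r) − €148.91.
Month 1: interest €70.00; balance after payment €4,951.09.
Month 2: interest €68.90; balance after payment €4,871.08.
Month 3: interest €67.79; balance after payment €4,789.96.
Month 4: interest €66.66; balance after payment €4,707.71.

€4,707.71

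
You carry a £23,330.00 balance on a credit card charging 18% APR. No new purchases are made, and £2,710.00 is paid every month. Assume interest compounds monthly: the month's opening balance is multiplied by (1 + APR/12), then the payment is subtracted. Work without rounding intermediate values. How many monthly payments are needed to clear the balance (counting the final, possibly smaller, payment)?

10 payments

Monthly rate r = 18%/12 = 1.5% = 0.015.
Recurrence: B ← B·(1+r) − £2,710.00.
Month 1: interest £349.95; balance after payment £20,969.95.
Month 2: interest £314.55; balance after payment £18,574.50.
Closed form: n = −ln(1 − rB₀/P)/ln(1+r) = −ln(0.87087)/ln(1.015) ≈ 9.287, so the balance reaches zero during payment 10.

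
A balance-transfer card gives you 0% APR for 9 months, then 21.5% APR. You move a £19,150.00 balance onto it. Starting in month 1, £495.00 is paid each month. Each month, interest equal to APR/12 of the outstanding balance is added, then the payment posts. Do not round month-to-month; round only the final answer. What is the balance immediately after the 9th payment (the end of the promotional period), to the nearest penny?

£14,695.00

Promo months 1–9 at r₀ = 0%/12 = 0; months 10+ at r₁ = 21.5%/12 = 0.0179167.
After month 9 (no interest yet): B = £19,150.00 − 9·£495.00 = £14,695.00.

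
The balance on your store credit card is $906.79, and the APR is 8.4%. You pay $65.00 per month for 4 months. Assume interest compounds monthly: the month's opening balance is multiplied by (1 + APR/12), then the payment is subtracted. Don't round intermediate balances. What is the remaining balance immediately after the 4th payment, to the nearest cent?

Monthly rate r = 8.4%/12 = 0.7% = 0.007.
Each month: B ← B·(1+r) − $65.00.
Month 1: interest $6.35; balance after payment $848.14.
Month 2: interest $5.94; balance after payment $789.07.
Month 3: interest $5.52; balance after payment $729.60.
Month 4: interest $5.11; balance after payment $669.71.

$669.71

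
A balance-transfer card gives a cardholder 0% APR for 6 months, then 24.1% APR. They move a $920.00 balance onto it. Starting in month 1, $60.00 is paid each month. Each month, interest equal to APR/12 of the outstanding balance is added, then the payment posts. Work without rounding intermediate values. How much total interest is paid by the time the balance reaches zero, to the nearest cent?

$66.48

Promo months 1–6 at r₀ = 0%/12 = 0; months 7+ at r₁ = 24.1%/12 = 0.0200833.
After month 6 (no interest yet): B = $920.00 − 6·$60.00 = $560.00.
Then at r₁ with $60.00/mo: n₂ = −ln(1 − r₁·B/P)/ln(1+r₁) ≈ 10.44 → 11 more payments.
Total paid = 16·$60.00 + $26.48 = $986.48; interest = $986.48 − $920.00 = $66.48.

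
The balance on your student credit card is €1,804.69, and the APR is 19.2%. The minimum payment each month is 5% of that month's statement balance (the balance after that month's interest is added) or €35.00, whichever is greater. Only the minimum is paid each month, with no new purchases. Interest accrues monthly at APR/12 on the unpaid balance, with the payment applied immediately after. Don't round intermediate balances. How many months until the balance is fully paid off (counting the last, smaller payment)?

52 months

Monthly rate r = 19.2%/12 = 1.6% = 0.016.
While 5% of the post-interest balance exceeds €35.00, each month B ← (B·(1+r))·(1 − 0.05), i.e. B shrinks by the factor (1+r)·0.95 = 0.9652.
This holds for months 1–28. Entering month 29 the balance is €669.40; 5% of the post-interest balance is now below €35.00, so the flat €35.00 minimum applies from here.
From month 29 a fixed €35.00 at rate r clears €669.40 in 24 more payments. Total: 28 + 24 = 52 months.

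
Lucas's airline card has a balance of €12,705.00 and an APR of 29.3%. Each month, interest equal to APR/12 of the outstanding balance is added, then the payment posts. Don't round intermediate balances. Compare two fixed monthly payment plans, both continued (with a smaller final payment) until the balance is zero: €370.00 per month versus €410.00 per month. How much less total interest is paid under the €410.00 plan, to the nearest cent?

Monthly rate r = 29.3%/12 = 2.44167% = 0.0244167.
At €370.00/mo: n = ⌈−ln(1 − rB₀/P)/ln(1+r)⌉ = 76 payments (last €207.80); total interest = total paid − €12,705.00 = €15,252.80.
At €410.00/mo: 59 payments (last €238.69); total interest €11,313.69.
Interest saved = €15,252.80 − €11,313.69 = €3,939.11.

€3,939.11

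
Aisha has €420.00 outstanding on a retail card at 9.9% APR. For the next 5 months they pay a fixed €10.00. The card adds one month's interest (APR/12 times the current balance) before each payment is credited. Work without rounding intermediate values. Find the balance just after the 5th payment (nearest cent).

Monthly rate r = 9.9%/12 = 0.825% = 0.00825.
Each month: B ← B·(1+r) − €10.00.
Month 1: interest €3.47; balance after payment €413.46.
Month 2: interest €3.41; balance after payment €406.88.
Month 3: interest €3.36; balance after payment €400.23.
Month 4: interest €3.30; balance after payment €393.53.
Month 5: interest €3.25; balance after payment €386.78.

€386.78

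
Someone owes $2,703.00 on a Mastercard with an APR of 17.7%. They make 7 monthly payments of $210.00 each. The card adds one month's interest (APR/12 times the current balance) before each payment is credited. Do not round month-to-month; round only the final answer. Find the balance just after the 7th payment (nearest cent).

$1,458.07

Monthly rate r = 17.7%/12 = 1.475% = 0.01475.
Each month: B ← B·(1+r) − $210.00.
Month 1: interest $39.87; balance after payment $2,532.87.
Month 2: interest $37.36; balance after payment $2,360.23.
Month 3: interest $34.81; balance after payment $2,185.04.
Month 4: interest $32.23; balance after payment $2,007.27.
Month 5: interest $29.61; balance after payment $1,826.88.
Month 6: interest $26.95; balance after payment $1,643.83.
Month 7: interest $24.25; balance after payment $1,458.07.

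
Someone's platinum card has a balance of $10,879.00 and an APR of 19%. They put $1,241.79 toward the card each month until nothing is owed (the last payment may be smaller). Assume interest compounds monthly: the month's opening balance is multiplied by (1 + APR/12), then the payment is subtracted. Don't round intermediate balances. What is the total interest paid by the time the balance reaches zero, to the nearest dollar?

Monthly rate r = 19%/12 = 1.58333% = 0.0158333.
Payoff takes n = ⌈−ln(1 − rB₀/P)/ln(1+r)⌉ = ⌈9.506⌉ = 10 payments; the last is $630.27.
Total paid = 9·$1,241.79 + $630.27 = $11,806.38.
Total interest = total paid − principal = $11,806.38 − $10,879.00 = $927.38.

$927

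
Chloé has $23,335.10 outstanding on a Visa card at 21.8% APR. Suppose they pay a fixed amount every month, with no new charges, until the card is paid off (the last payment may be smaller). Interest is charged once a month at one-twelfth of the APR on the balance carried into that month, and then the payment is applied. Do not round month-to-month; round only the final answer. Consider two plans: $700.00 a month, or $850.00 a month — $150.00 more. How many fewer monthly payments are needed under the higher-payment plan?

Monthly rate r = 21.8%/12 = 1.81667% = 0.0181667.
At $700.00/mo: n = ⌈−ln(1 − rB₀/P)/ln(1+r)⌉ = 52 payments (last $476.05); total interest = total paid − $23,335.10 = $12,840.95.
At $850.00/mo: 39 payments (last $307.41); total interest $9,272.31.
Payments saved = 52 − 39 = 13.

13 fewer payments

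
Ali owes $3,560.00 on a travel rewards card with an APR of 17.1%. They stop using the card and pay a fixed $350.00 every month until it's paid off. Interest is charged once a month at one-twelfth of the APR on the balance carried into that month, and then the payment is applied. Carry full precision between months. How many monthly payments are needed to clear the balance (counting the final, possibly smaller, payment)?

Monthly rate r = 17.1%/12 = 1.425% = 0.01425.
Recurrence: B ← B·(1+r) − $350.00.
Month 1: interest $50.73; balance after payment $3,260.73.
Month 2: interest $46.47; balance after payment $2,957.20.
Closed form: n = −ln(1 − rB₀/P)/ln(1+r) = −ln(0.85506)/ln(1.01425) ≈ 11.067, so the balance reaches zero during payment 12.

12 payments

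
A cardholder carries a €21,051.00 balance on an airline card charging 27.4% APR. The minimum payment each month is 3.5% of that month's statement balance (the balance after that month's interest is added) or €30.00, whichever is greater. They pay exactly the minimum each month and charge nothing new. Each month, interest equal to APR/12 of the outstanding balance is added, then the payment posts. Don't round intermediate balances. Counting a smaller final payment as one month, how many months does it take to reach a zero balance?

Monthly rate r = 27.4%/12 = 2.28333% = 0.0228333.
While 3.5% of the post-interest balance exceeds €30.00, each month B ← (B·(1+r))·(1 − 0.035), i.e. B shrinks by the factor (1+r)·0.965 = 0.98703.
This holds for months 1–248. Entering month 249 the balance is €827.28; 3.5% of the post-interest balance is now below €30.00, so the flat €30.00 minimum applies from here.
From month 249 a fixed €30.00 at rate r clears €827.28 in 44 more payments. Total: 248 + 44 = 292 months.

292 months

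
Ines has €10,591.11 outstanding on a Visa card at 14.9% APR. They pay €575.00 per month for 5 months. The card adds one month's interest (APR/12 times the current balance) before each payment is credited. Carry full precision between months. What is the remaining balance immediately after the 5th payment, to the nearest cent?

Monthly rate r = 14.9%/12 = 1.24167% = 0.0124167.
Each month: B ← B·(1+r) − €575.00.
Month 1: interest €131.51; balance after payment €10,147.62.
Month 2: interest €126.00; balance after payment €9,698.62.
Month 3: interest €120.42; balance after payment €9,244.04.
Month 4: interest €114.78; balance after payment €8,783.82.
Month 5: interest €109.07; balance after payment €8,317.89.

€8,317.89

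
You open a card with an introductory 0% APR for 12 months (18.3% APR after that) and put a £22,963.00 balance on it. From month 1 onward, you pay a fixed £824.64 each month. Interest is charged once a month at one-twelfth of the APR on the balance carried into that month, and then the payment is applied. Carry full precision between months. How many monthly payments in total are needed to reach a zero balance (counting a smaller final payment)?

31 payments

Promo months 1–12 at r₀ = 0%/12 = 0; months 13+ at r₁ = 18.3%/12 = 0.01525.
After month 12 (no interest yet): B = £22,963.00 − 12·£824.64 = £13,067.32.
Then at r₁ with £824.64/mo: n₂ = −ln(1 − r₁·B/P)/ln(1+r₁) ≈ 18.28 → 19 more payments.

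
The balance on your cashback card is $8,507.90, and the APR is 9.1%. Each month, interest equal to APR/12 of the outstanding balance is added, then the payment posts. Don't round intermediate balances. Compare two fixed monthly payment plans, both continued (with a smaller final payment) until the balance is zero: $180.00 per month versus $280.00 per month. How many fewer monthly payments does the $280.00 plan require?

Monthly rate r = 9.1%/12 = 0.758333% = 0.00758333.
At $180.00/mo: n = ⌈−ln(1 − rB₀/P)/ln(1+r)⌉ = 59 payments (last $135.23); total interest = total paid − $8,507.90 = $2,067.33.
At $280.00/mo: 35 payments (last $187.50); total interest $1,199.60.
Payments saved = 59 − 35 = 24.

24 fewer payments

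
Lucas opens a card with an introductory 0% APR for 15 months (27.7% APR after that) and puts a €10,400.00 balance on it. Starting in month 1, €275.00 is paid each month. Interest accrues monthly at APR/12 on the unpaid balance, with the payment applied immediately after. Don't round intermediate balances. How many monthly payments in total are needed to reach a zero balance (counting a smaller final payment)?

Promo months 1–15 at r₀ = 0%/12 = 0; months 16+ at r₁ = 27.7%/12 = 0.0230833.
After month 15 (no interest yet): B = €10,400.00 − 15·€275.00 = €6,275.00.
Then at r₁ with €275.00/mo: n₂ = −ln(1 − r₁·B/P)/ln(1+r₁) ≈ 32.78 → 33 more payments.

48 payments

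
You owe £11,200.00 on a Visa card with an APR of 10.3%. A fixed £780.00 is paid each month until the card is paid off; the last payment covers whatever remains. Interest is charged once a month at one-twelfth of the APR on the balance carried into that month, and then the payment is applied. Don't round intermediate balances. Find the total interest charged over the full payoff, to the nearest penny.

£804.73

Monthly rate r = 10.3%/12 = 0.858333% = 0.00858333.
Payoff takes n = ⌈−ln(1 − rB₀/P)/ln(1+r)⌉ = ⌈15.390⌉ = 16 payments; the last is £304.73.
Total paid = 15·£780.00 + £304.73 = £12,004.73.
Total interest = total paid − principal = £12,004.73 − £11,200.00 = £804.73.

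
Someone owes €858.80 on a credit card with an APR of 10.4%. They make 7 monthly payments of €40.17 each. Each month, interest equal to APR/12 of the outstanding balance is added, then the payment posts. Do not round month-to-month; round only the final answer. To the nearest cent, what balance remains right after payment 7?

Monthly rate r = 10.4%/12 = 0.866667% = 0.00866667.
Each month: B ← B·(1+r) − €40.17.
Month 1: interest €7.44; balance after payment €826.07.
Month 2: interest €7.16; balance after payment €793.06.
Month 3: interest €6.87; balance after payment €759.77.
Month 4: interest €6.58; balance after payment €726.18.
Month 5: interest €6.29; balance after payment €692.30.
Month 6: interest €6.00; balance after payment €658.13.
Month 7: interest €5.70; balance after payment €623.67.

€623.67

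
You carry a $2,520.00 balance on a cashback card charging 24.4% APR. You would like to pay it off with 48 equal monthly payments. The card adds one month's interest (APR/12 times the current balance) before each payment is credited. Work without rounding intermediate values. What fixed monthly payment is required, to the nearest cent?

Monthly rate r = 24.4%/12 = 2.03333% = 0.0203333.
Level-payment amortization: P = B₀·r / (1 − (1+r)^(−n)) = 2520.00·0.0203333 / (1 − 1.02033^(−48)).
Denominator 1 − (1+r)^(−48) = 0.619477443.
P = 51.24 / 0.619477443 ≈ 82.71.

$82.71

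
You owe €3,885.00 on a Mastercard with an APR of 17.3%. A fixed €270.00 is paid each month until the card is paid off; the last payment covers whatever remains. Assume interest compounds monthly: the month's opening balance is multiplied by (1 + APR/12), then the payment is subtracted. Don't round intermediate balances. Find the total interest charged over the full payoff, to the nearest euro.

€501

Monthly rate r = 17.3%/12 = 1.44167% = 0.0144167.
Payoff takes n = ⌈−ln(1 − rB₀/P)/ln(1+r)⌉ = ⌈16.242⌉ = 17 payments; the last is €65.75.
Total paid = 16·€270.00 + €65.75 = €4,385.75.
Total interest = total paid − principal = €4,385.75 − €3,885.00 = €500.75.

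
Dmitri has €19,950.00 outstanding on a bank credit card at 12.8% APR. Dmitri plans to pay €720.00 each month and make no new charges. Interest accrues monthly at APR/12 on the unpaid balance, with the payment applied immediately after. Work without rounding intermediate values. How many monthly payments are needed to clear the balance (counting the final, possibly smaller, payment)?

Monthly rate r = 12.8%/12 = 1.06667% = 0.0106667.
Recurrence: B ← B·(1+r) − €720.00.
Month 1: interest €212.80; balance after payment €19,442.80.
Month 2: interest €207.39; balance after payment €18,930.19.
Closed form: n = −ln(1 − rB₀/P)/ln(1+r) = −ln(0.70444)/ln(1.01067) ≈ 33.020, so the balance reaches zero during payment 34.

34 payments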